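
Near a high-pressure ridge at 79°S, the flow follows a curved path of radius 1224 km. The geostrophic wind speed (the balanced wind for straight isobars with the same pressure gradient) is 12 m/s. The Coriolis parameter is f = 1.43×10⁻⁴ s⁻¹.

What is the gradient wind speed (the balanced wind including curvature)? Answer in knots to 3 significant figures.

25.2 knots

Around a high, pressure-gradient force acts outward with centrifugal, so Coriolis balances both:
fV = (1/ρ)|∂P/∂n| + V²/R  →  V² − fR·V + fR·V_g = 0
With fR = 1.43×10⁻⁴ × 1224×10³ m = 175 m/s:
V = [fR − √((fR)² − 4 fR V_g)]/2 = [175 − √(175² − 4×175×12)]/2 = 13 m/s
Supergeostrophic (V > V_g = 12 m/s), as expected around a high.
Converting: 13 m/s × 1.944 = 25.2 knots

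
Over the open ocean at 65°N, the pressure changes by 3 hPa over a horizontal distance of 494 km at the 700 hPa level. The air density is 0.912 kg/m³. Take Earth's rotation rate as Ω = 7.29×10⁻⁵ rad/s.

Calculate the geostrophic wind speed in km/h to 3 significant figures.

Coriolis parameter at 65°N:
f = 2Ω sin φ = 2 × 7.29×10⁻⁵ × sin 65° = 1.32×10⁻⁴ s⁻¹
Pressure gradient: |∂P/∂n| = 300 Pa / 494000 m = 6.07×10⁻⁴ Pa/m
Geostrophic balance (pressure-gradient force = Coriolis force):
V_g = (1/(fρ)) |∂P/∂n| = 6.07×10⁻⁴ / (1.32×10⁻⁴ × 0.912) = 5.04 m/s
Converting: 5.04 m/s × 3.6 = 18.1 km/h

18.1 km/h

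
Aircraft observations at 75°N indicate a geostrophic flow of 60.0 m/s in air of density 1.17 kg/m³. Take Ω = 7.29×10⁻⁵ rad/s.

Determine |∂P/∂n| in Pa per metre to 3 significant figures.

9.89×10⁻³ Pa/m

Coriolis parameter at 75°N:
f = 2Ω sin φ = 2 × 7.29×10⁻⁵ × sin 75° = 1.41×10⁻⁴ s⁻¹
Geostrophic balance rearranged: |∂P/∂n| = f ρ V_g
|∂P/∂n| = 1.41×10⁻⁴ × 1.17 × 60.0 = 9.89×10⁻³ Pa/m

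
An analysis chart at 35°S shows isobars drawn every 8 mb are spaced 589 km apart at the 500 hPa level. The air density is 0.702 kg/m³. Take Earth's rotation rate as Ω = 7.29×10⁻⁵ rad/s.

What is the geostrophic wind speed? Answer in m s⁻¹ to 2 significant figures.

23 m s⁻¹

Coriolis parameter at 35°S:
f = 2Ω sin φ = 2 × 7.29×10⁻⁵ × sin 35° = 8.36×10⁻⁵ s⁻¹
Pressure gradient: |∂P/∂n| = 800 Pa / 589000 m = 1.36×10⁻³ Pa/m
Geostrophic balance (pressure-gradient force = Coriolis force):
V_g = (1/(fρ)) |∂P/∂n| = 1.36×10⁻³ / (8.36×10⁻⁵ × 0.702) = 23.1 m/s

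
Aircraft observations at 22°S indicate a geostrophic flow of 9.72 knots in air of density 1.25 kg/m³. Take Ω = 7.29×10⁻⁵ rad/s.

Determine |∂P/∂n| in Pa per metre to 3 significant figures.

3.41×10⁻⁴ Pa/m

Coriolis parameter at 22°S:
f = 2Ω sin φ = 2 × 7.29×10⁻⁵ × sin 22° = 5.46×10⁻⁵ s⁻¹
Wind speed in SI: 9.72 knots = 5.00 m/s
Geostrophic balance rearranged: |∂P/∂n| = f ρ V_g
|∂P/∂n| = 5.46×10⁻⁵ × 1.25 × 5.00 = 3.41×10⁻⁴ Pa/m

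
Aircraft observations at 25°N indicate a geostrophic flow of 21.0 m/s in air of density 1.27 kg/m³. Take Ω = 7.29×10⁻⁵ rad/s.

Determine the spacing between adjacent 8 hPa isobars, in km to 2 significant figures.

Coriolis parameter at 25°N:
f = 2Ω sin φ = 2 × 7.29×10⁻⁵ × sin 25° = 6.16×10⁻⁵ s⁻¹
Geostrophic balance rearranged: |∂P/∂n| = f ρ V_g
|∂P/∂n| = 6.16×10⁻⁵ × 1.27 × 21.0 = 1.64×10⁻³ Pa/m
Isobar spacing: Δn = ΔP/|∂P/∂n| = 800 Pa / 1.64×10⁻³ Pa/m = 486812 m ≈ 490 km

490 km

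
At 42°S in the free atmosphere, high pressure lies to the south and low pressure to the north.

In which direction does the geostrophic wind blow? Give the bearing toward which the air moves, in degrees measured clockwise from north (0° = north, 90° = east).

The pressure-gradient force points toward the north (bearing 000°).
Geostrophic balance: in the Southern Hemisphere the Coriolis force deflects motion to the left, so the geostrophic wind blows 90° to the left of the pressure-gradient force (low pressure on the right).
Rotating 000° by 90° counterclockwise gives 270° — the wind blows toward the west.

270°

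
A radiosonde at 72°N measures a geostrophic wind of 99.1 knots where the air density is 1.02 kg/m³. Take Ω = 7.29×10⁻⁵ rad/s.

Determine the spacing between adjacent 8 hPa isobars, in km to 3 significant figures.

111 km

Coriolis parameter at 72°N:
f = 2Ω sin φ = 2 × 7.29×10⁻⁵ × sin 72° = 1.39×10⁻⁴ s⁻¹
Wind speed in SI: 99.1 knots = 51.0 m/s
Geostrophic balance rearranged: |∂P/∂n| = f ρ V_g
|∂P/∂n| = 1.39×10⁻⁴ × 1.02 × 51.0 = 7.21×10⁻³ Pa/m
Isobar spacing: Δn = ΔP/|∂P/∂n| = 800 Pa / 7.21×10⁻³ Pa/m = 110947 m ≈ 111 km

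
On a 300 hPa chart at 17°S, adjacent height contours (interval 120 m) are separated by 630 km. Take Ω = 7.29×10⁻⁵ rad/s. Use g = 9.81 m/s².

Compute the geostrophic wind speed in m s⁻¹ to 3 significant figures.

Coriolis parameter at 17°S:
f = 2Ω sin φ = 2 × 7.29×10⁻⁵ × sin 17° = 4.26×10⁻⁵ s⁻¹
Height gradient: |∂Z/∂n| = 120 m / 630000 m = 1.90×10⁻⁴
On a pressure surface, geostrophic balance gives V_g = (g/f)|∂Z/∂n|:
V_g = 9.81 × 1.90×10⁻⁴ / 4.26×10⁻⁵ = 43.8 m/s

43.8 m s⁻¹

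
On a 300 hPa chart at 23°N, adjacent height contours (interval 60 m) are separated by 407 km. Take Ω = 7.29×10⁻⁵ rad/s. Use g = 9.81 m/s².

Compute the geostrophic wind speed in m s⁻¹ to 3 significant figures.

Coriolis parameter at 23°N:
f = 2Ω sin φ = 2 × 7.29×10⁻⁵ × sin 23° = 5.70×10⁻⁵ s⁻¹
Height gradient: |∂Z/∂n| = 60 m / 407000 m = 1.47×10⁻⁴
On a pressure surface, geostrophic balance gives V_g = (g/f)|∂Z/∂n|:
V_g = 9.81 × 1.47×10⁻⁴ / 5.70×10⁻⁵ = 25.4 m/s

25.4 m s⁻¹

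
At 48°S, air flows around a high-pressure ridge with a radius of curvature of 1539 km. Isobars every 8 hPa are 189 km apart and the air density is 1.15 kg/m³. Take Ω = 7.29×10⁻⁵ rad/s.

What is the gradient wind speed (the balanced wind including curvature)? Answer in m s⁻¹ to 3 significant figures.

47.5 m s⁻¹

Coriolis parameter at 48°S:
f = 2Ω sin φ = 2 × 7.29×10⁻⁵ × sin 48° = 1.08×10⁻⁴ s⁻¹
Pressure gradient: |∂P/∂n| = 800 Pa / 189000 m = 4.23×10⁻³ Pa/m
Geostrophic speed: V_g = |∂P/∂n|/(fρ) = 4.23×10⁻³/(1.08×10⁻⁴ × 1.15) = 34.0 m/s
Around a high, pressure-gradient force acts outward with centrifugal, so Coriolis balances both:
fV = (1/ρ)|∂P/∂n| + V²/R  →  V² − fR·V + fR·V_g = 0
With fR = 1.08×10⁻⁴ × 1539×10³ m = 167 m/s:
V = [fR − √((fR)² − 4 fR V_g)]/2 = [167 − √(167² − 4×167×34)]/2 = 47.5 m/s
Supergeostrophic (V > V_g = 34 m/s), as expected around a high.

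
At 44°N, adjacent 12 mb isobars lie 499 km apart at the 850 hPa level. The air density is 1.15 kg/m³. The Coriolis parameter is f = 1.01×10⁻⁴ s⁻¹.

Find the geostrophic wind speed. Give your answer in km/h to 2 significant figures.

75 km/h

Pressure gradient: |∂P/∂n| = 1200 Pa / 499000 m = 2.40×10⁻³ Pa/m
Geostrophic balance (pressure-gradient force = Coriolis force):
V_g = (1/(fρ)) |∂P/∂n| = 2.40×10⁻³ / (1.01×10⁻⁴ × 1.15) = 20.7 m/s
Converting: 20.7 m/s × 3.6 = 75 km/h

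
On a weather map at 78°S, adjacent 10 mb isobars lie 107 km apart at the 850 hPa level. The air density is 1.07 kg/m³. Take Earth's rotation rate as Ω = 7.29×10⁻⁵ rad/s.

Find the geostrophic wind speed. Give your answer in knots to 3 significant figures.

Coriolis parameter at 78°S:
f = 2Ω sin φ = 2 × 7.29×10⁻⁵ × sin 78° = 1.43×10⁻⁴ s⁻¹
Pressure gradient: |∂P/∂n| = 1000 Pa / 107000 m = 9.35×10⁻³ Pa/m
Geostrophic balance (pressure-gradient force = Coriolis force):
V_g = (1/(fρ)) |∂P/∂n| = 9.35×10⁻³ / (1.43×10⁻⁴ × 1.07) = 61.2 m/s
Converting: 61.2 m/s × 1.944 = 119 knots

119 knots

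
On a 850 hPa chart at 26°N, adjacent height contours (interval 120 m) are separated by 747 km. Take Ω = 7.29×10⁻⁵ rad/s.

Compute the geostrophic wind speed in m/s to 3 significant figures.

24.7 m/s

Coriolis parameter at 26°N:
f = 2Ω sin φ = 2 × 7.29×10⁻⁵ × sin 26° = 6.39×10⁻⁵ s⁻¹
Height gradient: |∂Z/∂n| = 120 m / 747000 m = 1.61×10⁻⁴
On a pressure surface, geostrophic balance gives V_g = (g/f)|∂Z/∂n|:
V_g = 9.81 × 1.61×10⁻⁴ / 6.39×10⁻⁵ = 24.7 m/s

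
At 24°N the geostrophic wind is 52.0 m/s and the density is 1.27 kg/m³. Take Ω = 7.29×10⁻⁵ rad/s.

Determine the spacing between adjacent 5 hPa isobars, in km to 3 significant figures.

Coriolis parameter at 24°N:
f = 2Ω sin φ = 2 × 7.29×10⁻⁵ × sin 24° = 5.93×10⁻⁵ s⁻¹
Geostrophic balance rearranged: |∂P/∂n| = f ρ V_g
|∂P/∂n| = 5.93×10⁻⁵ × 1.27 × 52.0 = 3.92×10⁻³ Pa/m
Isobar spacing: Δn = ΔP/|∂P/∂n| = 500 Pa / 3.92×10⁻³ Pa/m = 127671 m ≈ 128 km

128 km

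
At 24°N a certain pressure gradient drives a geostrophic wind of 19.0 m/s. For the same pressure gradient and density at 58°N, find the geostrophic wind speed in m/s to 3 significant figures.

9.11 m/s

With the same pressure gradient and density, V_g ∝ 1/f ∝ 1/sin φ.
V₂ = V₁ · sin φ₁ / sin φ₂ = 19.0 × sin 24° / sin 58°
V₂ = 19.0 × 0.4067/0.8480 = 9.11 m/s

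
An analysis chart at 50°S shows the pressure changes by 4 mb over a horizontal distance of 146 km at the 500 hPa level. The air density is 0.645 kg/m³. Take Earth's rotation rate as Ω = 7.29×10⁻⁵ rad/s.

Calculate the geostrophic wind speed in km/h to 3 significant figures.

137 km/h

Coriolis parameter at 50°S:
f = 2Ω sin φ = 2 × 7.29×10⁻⁵ × sin 50° = 1.12×10⁻⁴ s⁻¹
Pressure gradient: |∂P/∂n| = 400 Pa / 146000 m = 2.74×10⁻³ Pa/m
Geostrophic balance (pressure-gradient force = Coriolis force):
V_g = (1/(fρ)) |∂P/∂n| = 2.74×10⁻³ / (1.12×10⁻⁴ × 0.645) = 38.0 m/s
Converting: 38.0 m/s × 3.6 = 137 km/h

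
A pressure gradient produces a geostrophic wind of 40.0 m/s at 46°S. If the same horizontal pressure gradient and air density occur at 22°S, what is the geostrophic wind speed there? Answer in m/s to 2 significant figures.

77 m/s

With the same pressure gradient and density, V_g ∝ 1/f ∝ 1/sin φ.
V₂ = V₁ · sin φ₁ / sin φ₂ = 40.0 × sin 46° / sin 22°
V₂ = 40.0 × 0.7193/0.3746 = 77 m/s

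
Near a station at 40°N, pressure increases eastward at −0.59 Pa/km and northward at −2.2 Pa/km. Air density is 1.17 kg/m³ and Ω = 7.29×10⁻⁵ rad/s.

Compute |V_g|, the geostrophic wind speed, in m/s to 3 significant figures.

20.8 m/s

Coriolis parameter at 40°N:
f = 2Ω sin φ = 2 × 7.29×10⁻⁵ × sin 40° = 9.37×10⁻⁵ s⁻¹
Component geostrophic relations (x east, y north):
u_g = −(1/(fρ)) ∂P/∂y,  v_g = (1/(fρ)) ∂P/∂x
u_g = −(−2.2×10⁻³)/(9.37×10⁻⁵ × 1.17) = 20.1 m/s;  v_g = (−0.59×10⁻³)/(9.37×10⁻⁵ × 1.17) = −5.38 m/s
|V_g| = √(u_g² + v_g²) = 20.8 m/s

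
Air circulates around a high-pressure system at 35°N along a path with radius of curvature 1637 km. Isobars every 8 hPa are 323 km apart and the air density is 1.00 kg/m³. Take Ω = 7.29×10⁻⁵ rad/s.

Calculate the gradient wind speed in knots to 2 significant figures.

84 knots

Coriolis parameter at 35°N:
f = 2Ω sin φ = 2 × 7.29×10⁻⁵ × sin 35° = 8.36×10⁻⁵ s⁻¹
Pressure gradient: |∂P/∂n| = 800 Pa / 323000 m = 2.48×10⁻³ Pa/m
Geostrophic speed: V_g = |∂P/∂n|/(fρ) = 2.48×10⁻³/(8.36×10⁻⁵ × 1.00) = 29.6 m/s
Around a high, pressure-gradient force acts outward with centrifugal, so Coriolis balances both:
fV = (1/ρ)|∂P/∂n| + V²/R  →  V² − fR·V + fR·V_g = 0
With fR = 8.36×10⁻⁵ × 1637×10³ m = 137 m/s:
V = [fR − √((fR)² − 4 fR V_g)]/2 = [137 − √(137² − 4×137×29.6)]/2 = 43.3 m/s
Supergeostrophic (V > V_g = 29.6 m/s), as expected around a high.
Converting: 43.3 m/s × 1.944 = 84 knots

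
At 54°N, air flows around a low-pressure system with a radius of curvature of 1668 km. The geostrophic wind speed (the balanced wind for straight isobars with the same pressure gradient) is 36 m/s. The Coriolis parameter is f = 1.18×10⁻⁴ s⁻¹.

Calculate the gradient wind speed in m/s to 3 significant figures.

31.1 m/s

Around a low, centrifugal force acts outward with Coriolis, so pressure-gradient force balances both:
(1/ρ)|∂P/∂n| = fV + V²/R  →  V² + fR·V − fR·V_g = 0
With fR = 1.18×10⁻⁴ × 1668×10³ m = 197 m/s:
V = [−fR + √((fR)² + 4 fR V_g)]/2 = [−197 + √(197² + 4×197×36)]/2 = 31.1 m/s
Subgeostrophic (V < V_g = 36 m/s), as expected around a low.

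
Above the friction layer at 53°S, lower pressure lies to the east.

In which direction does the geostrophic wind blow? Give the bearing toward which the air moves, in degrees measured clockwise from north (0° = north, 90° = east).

The pressure-gradient force points toward the east (bearing 090°).
Geostrophic balance: in the Southern Hemisphere the Coriolis force deflects motion to the left, so the geostrophic wind blows 90° to the left of the pressure-gradient force (low pressure on the right).
Rotating 090° by 90° counterclockwise gives 000° — the wind blows toward the north.

000°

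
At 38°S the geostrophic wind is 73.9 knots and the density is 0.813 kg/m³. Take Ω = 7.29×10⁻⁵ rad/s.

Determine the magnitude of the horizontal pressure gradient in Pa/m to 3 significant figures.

2.77×10⁻³ Pa/m

Coriolis parameter at 38°S:
f = 2Ω sin φ = 2 × 7.29×10⁻⁵ × sin 38° = 8.98×10⁻⁵ s⁻¹
Wind speed in SI: 73.9 knots = 38.0 m/s
Geostrophic balance rearranged: |∂P/∂n| = f ρ V_g
|∂P/∂n| = 8.98×10⁻⁵ × 0.813 × 38.0 = 2.77×10⁻³ Pa/m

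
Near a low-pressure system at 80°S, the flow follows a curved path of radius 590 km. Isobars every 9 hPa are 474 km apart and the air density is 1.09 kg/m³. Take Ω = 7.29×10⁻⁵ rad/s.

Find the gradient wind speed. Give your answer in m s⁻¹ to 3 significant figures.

10.8 m s⁻¹

Coriolis parameter at 80°S:
f = 2Ω sin φ = 2 × 7.29×10⁻⁵ × sin 80° = 1.44×10⁻⁴ s⁻¹
Pressure gradient: |∂P/∂n| = 900 Pa / 474000 m = 1.90×10⁻³ Pa/m
Geostrophic speed: V_g = |∂P/∂n|/(fρ) = 1.90×10⁻³/(1.44×10⁻⁴ × 1.09) = 12.1 m/s
Around a low, centrifugal force acts outward with Coriolis, so pressure-gradient force balances both:
(1/ρ)|∂P/∂n| = fV + V²/R  →  V² + fR·V − fR·V_g = 0
With fR = 1.44×10⁻⁴ × 590×10³ m = 84.7 m/s:
V = [−fR + √((fR)² + 4 fR V_g)]/2 = [−84.7 + √(84.7² + 4×84.7×12.1)]/2 = 10.8 m/s
Subgeostrophic (V < V_g = 12.1 m/s), as expected around a low.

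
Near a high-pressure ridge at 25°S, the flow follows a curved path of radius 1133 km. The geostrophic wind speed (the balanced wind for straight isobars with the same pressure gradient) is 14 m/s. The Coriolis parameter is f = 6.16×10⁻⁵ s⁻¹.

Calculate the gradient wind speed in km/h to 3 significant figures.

Around a high, pressure-gradient force acts outward with centrifugal, so Coriolis balances both:
fV = (1/ρ)|∂P/∂n| + V²/R  →  V² − fR·V + fR·V_g = 0
With fR = 6.16×10⁻⁵ × 1133×10³ m = 69.8 m/s:
V = [fR − √((fR)² − 4 fR V_g)]/2 = [69.8 − √(69.8² − 4×69.8×14)]/2 = 19.4 m/s
Supergeostrophic (V > V_g = 14 m/s), as expected around a high.
Converting: 19.4 m/s × 3.6 = 69.8 km/h

69.8 km/h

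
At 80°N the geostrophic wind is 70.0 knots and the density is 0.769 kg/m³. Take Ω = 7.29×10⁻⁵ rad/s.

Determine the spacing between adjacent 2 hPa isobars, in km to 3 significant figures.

50.3 km

Coriolis parameter at 80°N:
f = 2Ω sin φ = 2 × 7.29×10⁻⁵ × sin 80° = 1.44×10⁻⁴ s⁻¹
Wind speed in SI: 70.0 knots = 36.0 m/s
Geostrophic balance rearranged: |∂P/∂n| = f ρ V_g
|∂P/∂n| = 1.44×10⁻⁴ × 0.769 × 36.0 = 3.98×10⁻³ Pa/m
Isobar spacing: Δn = ΔP/|∂P/∂n| = 200 Pa / 3.98×10⁻³ Pa/m = 50299 m ≈ 50.3 km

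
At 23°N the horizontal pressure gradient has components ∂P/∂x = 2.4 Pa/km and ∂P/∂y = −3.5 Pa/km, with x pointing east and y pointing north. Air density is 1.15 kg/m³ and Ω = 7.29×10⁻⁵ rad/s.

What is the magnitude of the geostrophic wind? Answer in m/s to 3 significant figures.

Coriolis parameter at 23°N:
f = 2Ω sin φ = 2 × 7.29×10⁻⁵ × sin 23° = 5.70×10⁻⁵ s⁻¹
Component geostrophic relations (x east, y north):
u_g = −(1/(fρ)) ∂P/∂y,  v_g = (1/(fρ)) ∂P/∂x
u_g = −(−3.5×10⁻³)/(5.70×10⁻⁵ × 1.15) = 53.4 m/s;  v_g = (2.4×10⁻³)/(5.70×10⁻⁵ × 1.15) = 36.6 m/s
|V_g| = √(u_g² + v_g²) = 64.8 m/s

64.8 m/s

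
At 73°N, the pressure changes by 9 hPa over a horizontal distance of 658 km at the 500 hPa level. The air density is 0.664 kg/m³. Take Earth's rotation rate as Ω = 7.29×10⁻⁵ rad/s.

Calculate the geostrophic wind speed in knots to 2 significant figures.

Coriolis parameter at 73°N:
f = 2Ω sin φ = 2 × 7.29×10⁻⁵ × sin 73° = 1.39×10⁻⁴ s⁻¹
Pressure gradient: |∂P/∂n| = 900 Pa / 658000 m = 1.37×10⁻³ Pa/m
Geostrophic balance (pressure-gradient force = Coriolis force):
V_g = (1/(fρ)) |∂P/∂n| = 1.37×10⁻³ / (1.39×10⁻⁴ × 0.664) = 14.8 m/s
Converting: 14.8 m/s × 1.944 = 29 knots

29 knots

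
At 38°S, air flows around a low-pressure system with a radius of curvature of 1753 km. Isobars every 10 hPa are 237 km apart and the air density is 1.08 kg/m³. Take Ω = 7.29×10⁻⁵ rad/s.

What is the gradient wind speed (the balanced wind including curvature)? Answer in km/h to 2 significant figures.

130 km/h

Coriolis parameter at 38°S:
f = 2Ω sin φ = 2 × 7.29×10⁻⁵ × sin 38° = 8.98×10⁻⁵ s⁻¹
Pressure gradient: |∂P/∂n| = 1000 Pa / 237000 m = 4.22×10⁻³ Pa/m
Geostrophic speed: V_g = |∂P/∂n|/(fρ) = 4.22×10⁻³/(8.98×10⁻⁵ × 1.08) = 43.5 m/s
Around a low, centrifugal force acts outward with Coriolis, so pressure-gradient force balances both:
(1/ρ)|∂P/∂n| = fV + V²/R  →  V² + fR·V − fR·V_g = 0
With fR = 8.98×10⁻⁵ × 1753×10³ m = 157 m/s:
V = [−fR + √((fR)² + 4 fR V_g)]/2 = [−157 + √(157² + 4×157×43.5)]/2 = 35.5 m/s
Subgeostrophic (V < V_g = 43.5 m/s), as expected around a low.
Converting: 35.5 m/s × 3.6 = 130 km/h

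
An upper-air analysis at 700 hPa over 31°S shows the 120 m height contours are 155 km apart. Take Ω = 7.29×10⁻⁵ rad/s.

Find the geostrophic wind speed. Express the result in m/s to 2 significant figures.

Coriolis parameter at 31°S:
f = 2Ω sin φ = 2 × 7.29×10⁻⁵ × sin 31° = 7.51×10⁻⁵ s⁻¹
Height gradient: |∂Z/∂n| = 120 m / 155000 m = 7.74×10⁻⁴
On a pressure surface, geostrophic balance gives V_g = (g/f)|∂Z/∂n|:
V_g = 9.81 × 7.74×10⁻⁴ / 7.51×10⁻⁵ = 101 m/s

100 m/s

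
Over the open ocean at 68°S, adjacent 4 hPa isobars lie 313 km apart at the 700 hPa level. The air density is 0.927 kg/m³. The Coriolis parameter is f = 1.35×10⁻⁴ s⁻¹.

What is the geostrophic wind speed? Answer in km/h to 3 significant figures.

36.8 km/h

Pressure gradient: |∂P/∂n| = 400 Pa / 313000 m = 1.28×10⁻³ Pa/m
Geostrophic balance (pressure-gradient force = Coriolis force):
V_g = (1/(fρ)) |∂P/∂n| = 1.28×10⁻³ / (1.35×10⁻⁴ × 0.927) = 10.2 m/s
Converting: 10.2 m/s × 3.6 = 36.8 km/h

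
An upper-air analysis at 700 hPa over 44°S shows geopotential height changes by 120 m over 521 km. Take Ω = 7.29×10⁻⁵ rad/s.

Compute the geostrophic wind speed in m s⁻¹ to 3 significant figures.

Coriolis parameter at 44°S:
f = 2Ω sin φ = 2 × 7.29×10⁻⁵ × sin 44° = 1.01×10⁻⁴ s⁻¹
Height gradient: |∂Z/∂n| = 120 m / 521000 m = 2.30×10⁻⁴
On a pressure surface, geostrophic balance gives V_g = (g/f)|∂Z/∂n|:
V_g = 9.81 × 2.30×10⁻⁴ / 1.01×10⁻⁴ = 22.3 m/s

22.3 m s⁻¹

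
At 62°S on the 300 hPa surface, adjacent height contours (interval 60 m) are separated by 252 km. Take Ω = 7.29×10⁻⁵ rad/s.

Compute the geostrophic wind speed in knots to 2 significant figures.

35 knots

Coriolis parameter at 62°S:
f = 2Ω sin φ = 2 × 7.29×10⁻⁵ × sin 62° = 1.29×10⁻⁴ s⁻¹
Height gradient: |∂Z/∂n| = 60 m / 252000 m = 2.38×10⁻⁴
On a pressure surface, geostrophic balance gives V_g = (g/f)|∂Z/∂n|:
V_g = 9.81 × 2.38×10⁻⁴ / 1.29×10⁻⁴ = 18.1 m/s
Converting: 18.1 m/s × 1.944 = 35 knots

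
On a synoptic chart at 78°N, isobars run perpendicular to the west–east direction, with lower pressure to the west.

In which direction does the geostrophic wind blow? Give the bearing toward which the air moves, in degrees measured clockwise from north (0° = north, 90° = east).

The pressure-gradient force points toward the west (bearing 270°).
Geostrophic balance: in the Northern Hemisphere the Coriolis force deflects motion to the right, so the geostrophic wind blows 90° to the right of the pressure-gradient force (low pressure on the left).
Rotating 270° by 90° clockwise gives 000° — the wind blows toward the north.

000°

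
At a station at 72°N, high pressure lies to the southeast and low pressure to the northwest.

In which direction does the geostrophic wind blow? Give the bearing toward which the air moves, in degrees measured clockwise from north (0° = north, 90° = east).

045°

The pressure-gradient force points toward the northwest (bearing 315°).
Geostrophic balance: in the Northern Hemisphere the Coriolis force deflects motion to the right, so the geostrophic wind blows 90° to the right of the pressure-gradient force (low pressure on the left).
Rotating 315° by 90° clockwise gives 045° — the wind blows toward the northeast.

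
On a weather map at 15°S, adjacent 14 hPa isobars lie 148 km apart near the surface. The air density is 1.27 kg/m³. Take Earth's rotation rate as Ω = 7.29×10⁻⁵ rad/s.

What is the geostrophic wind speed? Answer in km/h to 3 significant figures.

Coriolis parameter at 15°S:
f = 2Ω sin φ = 2 × 7.29×10⁻⁵ × sin 15° = 3.77×10⁻⁵ s⁻¹
Pressure gradient: |∂P/∂n| = 1400 Pa / 148000 m = 9.46×10⁻³ Pa/m
Geostrophic balance (pressure-gradient force = Coriolis force):
V_g = (1/(fρ)) |∂P/∂n| = 9.46×10⁻³ / (3.77×10⁻⁵ × 1.27) = 197 m/s
Converting: 197 m/s × 3.6 = 711 km/h

711 km/h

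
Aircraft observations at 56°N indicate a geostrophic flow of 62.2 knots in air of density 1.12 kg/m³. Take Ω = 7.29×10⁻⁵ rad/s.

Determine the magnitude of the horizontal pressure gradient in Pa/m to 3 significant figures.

4.33×10⁻³ Pa/m

Coriolis parameter at 56°N:
f = 2Ω sin φ = 2 × 7.29×10⁻⁵ × sin 56° = 1.21×10⁻⁴ s⁻¹
Wind speed in SI: 62.2 knots = 32.0 m/s
Geostrophic balance rearranged: |∂P/∂n| = f ρ V_g
|∂P/∂n| = 1.21×10⁻⁴ × 1.12 × 32.0 = 4.33×10⁻³ Pa/m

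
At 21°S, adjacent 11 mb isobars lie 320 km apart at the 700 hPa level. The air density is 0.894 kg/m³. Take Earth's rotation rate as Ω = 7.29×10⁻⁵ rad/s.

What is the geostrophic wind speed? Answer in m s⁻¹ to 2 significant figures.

Coriolis parameter at 21°S:
f = 2Ω sin φ = 2 × 7.29×10⁻⁵ × sin 21° = 5.23×10⁻⁵ s⁻¹
Pressure gradient: |∂P/∂n| = 1100 Pa / 320000 m = 3.44×10⁻³ Pa/m
Geostrophic balance (pressure-gradient force = Coriolis force):
V_g = (1/(fρ)) |∂P/∂n| = 3.44×10⁻³ / (5.23×10⁻⁵ × 0.894) = 73.6 m/s

74 m s⁻¹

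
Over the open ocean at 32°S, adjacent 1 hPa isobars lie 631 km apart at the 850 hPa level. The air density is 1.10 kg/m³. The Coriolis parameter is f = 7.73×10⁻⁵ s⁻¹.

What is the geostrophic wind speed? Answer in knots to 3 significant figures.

3.62 knots

Pressure gradient: |∂P/∂n| = 100 Pa / 631000 m = 1.58×10⁻⁴ Pa/m
Geostrophic balance (pressure-gradient force = Coriolis force):
V_g = (1/(fρ)) |∂P/∂n| = 1.58×10⁻⁴ / (7.73×10⁻⁵ × 1.10) = 1.86 m/s
Converting: 1.86 m/s × 1.944 = 3.62 knots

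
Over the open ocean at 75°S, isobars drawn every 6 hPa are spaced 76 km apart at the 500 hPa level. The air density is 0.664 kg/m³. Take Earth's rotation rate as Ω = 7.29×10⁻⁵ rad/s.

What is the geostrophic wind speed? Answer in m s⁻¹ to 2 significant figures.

84 m s⁻¹

Coriolis parameter at 75°S:
f = 2Ω sin φ = 2 × 7.29×10⁻⁵ × sin 75° = 1.41×10⁻⁴ s⁻¹
Pressure gradient: |∂P/∂n| = 600 Pa / 76000 m = 7.89×10⁻³ Pa/m
Geostrophic balance (pressure-gradient force = Coriolis force):
V_g = (1/(fρ)) |∂P/∂n| = 7.89×10⁻³ / (1.41×10⁻⁴ × 0.664) = 84.4 m/s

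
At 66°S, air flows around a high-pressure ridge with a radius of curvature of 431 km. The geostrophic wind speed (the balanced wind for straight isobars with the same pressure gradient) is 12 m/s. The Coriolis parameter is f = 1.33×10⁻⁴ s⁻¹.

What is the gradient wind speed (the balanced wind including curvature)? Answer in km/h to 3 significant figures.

Around a high, pressure-gradient force acts outward with centrifugal, so Coriolis balances both:
fV = (1/ρ)|∂P/∂n| + V²/R  →  V² − fR·V + fR·V_g = 0
With fR = 1.33×10⁻⁴ × 431×10³ m = 57.3 m/s:
V = [fR − √((fR)² − 4 fR V_g)]/2 = [57.3 − √(57.3² − 4×57.3×12)]/2 = 17.1 m/s
Supergeostrophic (V > V_g = 12 m/s), as expected around a high.
Converting: 17.1 m/s × 3.6 = 61.6 km/h

61.6 km/h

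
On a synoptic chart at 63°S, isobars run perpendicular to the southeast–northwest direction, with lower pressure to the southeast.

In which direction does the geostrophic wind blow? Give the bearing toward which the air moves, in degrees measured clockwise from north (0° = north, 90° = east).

045°

The pressure-gradient force points toward the southeast (bearing 135°).
Geostrophic balance: in the Southern Hemisphere the Coriolis force deflects motion to the left, so the geostrophic wind blows 90° to the left of the pressure-gradient force (low pressure on the right).
Rotating 135° by 90° counterclockwise gives 045° — the wind blows toward the northeast.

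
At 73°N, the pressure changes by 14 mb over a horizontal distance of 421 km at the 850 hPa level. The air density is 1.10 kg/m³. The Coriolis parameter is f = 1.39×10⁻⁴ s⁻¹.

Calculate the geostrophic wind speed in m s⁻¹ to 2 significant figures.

Pressure gradient: |∂P/∂n| = 1400 Pa / 421000 m = 3.33×10⁻³ Pa/m
Geostrophic balance (pressure-gradient force = Coriolis force):
V_g = (1/(fρ)) |∂P/∂n| = 3.33×10⁻³ / (1.39×10⁻⁴ × 1.10) = 21.7 m/s

22 m s⁻¹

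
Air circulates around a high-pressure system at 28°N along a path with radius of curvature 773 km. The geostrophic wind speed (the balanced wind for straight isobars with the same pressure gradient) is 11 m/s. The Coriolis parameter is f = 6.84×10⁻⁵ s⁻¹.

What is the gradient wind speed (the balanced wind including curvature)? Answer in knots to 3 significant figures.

Around a high, pressure-gradient force acts outward with centrifugal, so Coriolis balances both:
fV = (1/ρ)|∂P/∂n| + V²/R  →  V² − fR·V + fR·V_g = 0
With fR = 6.84×10⁻⁵ × 773×10³ m = 52.9 m/s:
V = [fR − √((fR)² − 4 fR V_g)]/2 = [52.9 − √(52.9² − 4×52.9×11)]/2 = 15.6 m/s
Supergeostrophic (V > V_g = 11 m/s), as expected around a high.
Converting: 15.6 m/s × 1.944 = 30.3 knots

30.3 knots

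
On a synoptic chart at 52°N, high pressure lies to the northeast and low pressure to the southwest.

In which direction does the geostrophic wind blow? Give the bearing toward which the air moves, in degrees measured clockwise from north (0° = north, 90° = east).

315°

The pressure-gradient force points toward the southwest (bearing 225°).
Geostrophic balance: in the Northern Hemisphere the Coriolis force deflects motion to the right, so the geostrophic wind blows 90° to the right of the pressure-gradient force (low pressure on the left).
Rotating 225° by 90° clockwise gives 315° — the wind blows toward the northwest.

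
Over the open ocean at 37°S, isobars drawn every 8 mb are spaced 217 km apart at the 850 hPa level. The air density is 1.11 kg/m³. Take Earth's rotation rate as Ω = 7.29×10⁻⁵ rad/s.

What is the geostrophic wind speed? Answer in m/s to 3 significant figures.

Coriolis parameter at 37°S:
f = 2Ω sin φ = 2 × 7.29×10⁻⁵ × sin 37° = 8.77×10⁻⁵ s⁻¹
Pressure gradient: |∂P/∂n| = 800 Pa / 217000 m = 3.69×10⁻³ Pa/m
Geostrophic balance (pressure-gradient force = Coriolis force):
V_g = (1/(fρ)) |∂P/∂n| = 3.69×10⁻³ / (8.77×10⁻⁵ × 1.11) = 37.9 m/s

37.9 m/s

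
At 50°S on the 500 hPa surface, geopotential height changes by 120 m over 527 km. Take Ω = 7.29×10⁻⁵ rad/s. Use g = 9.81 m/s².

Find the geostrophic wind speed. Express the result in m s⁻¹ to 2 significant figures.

Coriolis parameter at 50°S:
f = 2Ω sin φ = 2 × 7.29×10⁻⁵ × sin 50° = 1.12×10⁻⁴ s⁻¹
Height gradient: |∂Z/∂n| = 120 m / 527000 m = 2.28×10⁻⁴
On a pressure surface, geostrophic balance gives V_g = (g/f)|∂Z/∂n|:
V_g = 9.81 × 2.28×10⁻⁴ / 1.12×10⁻⁴ = 20.0 m/s

20 m s⁻¹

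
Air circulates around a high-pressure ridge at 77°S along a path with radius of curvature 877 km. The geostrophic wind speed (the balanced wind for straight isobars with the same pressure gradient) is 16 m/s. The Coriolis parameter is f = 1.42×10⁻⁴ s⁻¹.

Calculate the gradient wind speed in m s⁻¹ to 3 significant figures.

18.9 m s⁻¹

Around a high, pressure-gradient force acts outward with centrifugal, so Coriolis balances both:
fV = (1/ρ)|∂P/∂n| + V²/R  →  V² − fR·V + fR·V_g = 0
With fR = 1.42×10⁻⁴ × 877×10³ m = 125 m/s:
V = [fR − √((fR)² − 4 fR V_g)]/2 = [125 − √(125² − 4×125×16)]/2 = 18.9 m/s
Supergeostrophic (V > V_g = 16 m/s), as expected around a high.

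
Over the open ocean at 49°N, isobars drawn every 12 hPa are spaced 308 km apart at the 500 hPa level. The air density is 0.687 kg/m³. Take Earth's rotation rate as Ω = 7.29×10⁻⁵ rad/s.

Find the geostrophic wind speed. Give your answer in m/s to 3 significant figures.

Coriolis parameter at 49°N:
f = 2Ω sin φ = 2 × 7.29×10⁻⁵ × sin 49° = 1.10×10⁻⁴ s⁻¹
Pressure gradient: |∂P/∂n| = 1200 Pa / 308000 m = 3.90×10⁻³ Pa/m
Geostrophic balance (pressure-gradient force = Coriolis force):
V_g = (1/(fρ)) |∂P/∂n| = 3.90×10⁻³ / (1.10×10⁻⁴ × 0.687) = 51.5 m/s

51.5 m/s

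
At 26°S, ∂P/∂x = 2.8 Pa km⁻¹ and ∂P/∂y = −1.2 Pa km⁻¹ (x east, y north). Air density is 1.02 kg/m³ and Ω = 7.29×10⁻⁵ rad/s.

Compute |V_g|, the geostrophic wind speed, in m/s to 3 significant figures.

46.7 m/s

Coriolis parameter at 26°S:
f = 2Ω sin φ = 2 × 7.29×10⁻⁵ × sin 26° = 6.39×10⁻⁵ s⁻¹
In the Southern Hemisphere f is negative: f = −6.39×10⁻⁵ s⁻¹.
Component geostrophic relations (x east, y north):
u_g = −(1/(fρ)) ∂P/∂y,  v_g = (1/(fρ)) ∂P/∂x
u_g = −(−1.2×10⁻³)/(−6.39×10⁻⁵ × 1.02) = −18.4 m/s;  v_g = (2.8×10⁻³)/(−6.39×10⁻⁵ × 1.02) = −42.9 m/s
|V_g| = √(u_g² + v_g²) = 46.7 m/s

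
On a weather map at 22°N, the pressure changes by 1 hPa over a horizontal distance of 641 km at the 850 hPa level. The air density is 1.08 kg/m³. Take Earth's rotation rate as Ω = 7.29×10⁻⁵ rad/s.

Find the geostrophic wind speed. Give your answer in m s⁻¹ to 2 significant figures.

Coriolis parameter at 22°N:
f = 2Ω sin φ = 2 × 7.29×10⁻⁵ × sin 22° = 5.46×10⁻⁵ s⁻¹
Pressure gradient: |∂P/∂n| = 100 Pa / 641000 m = 1.56×10⁻⁴ Pa/m
Geostrophic balance (pressure-gradient force = Coriolis force):
V_g = (1/(fρ)) |∂P/∂n| = 1.56×10⁻⁴ / (5.46×10⁻⁵ × 1.08) = 2.64 m/s

2.6 m s⁻¹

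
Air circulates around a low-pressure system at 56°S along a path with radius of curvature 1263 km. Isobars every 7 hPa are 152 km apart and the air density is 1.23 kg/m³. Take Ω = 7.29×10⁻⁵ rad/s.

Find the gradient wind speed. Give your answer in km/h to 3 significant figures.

Coriolis parameter at 56°S:
f = 2Ω sin φ = 2 × 7.29×10⁻⁵ × sin 56° = 1.21×10⁻⁴ s⁻¹
Pressure gradient: |∂P/∂n| = 700 Pa / 152000 m = 4.61×10⁻³ Pa/m
Geostrophic speed: V_g = |∂P/∂n|/(fρ) = 4.61×10⁻³/(1.21×10⁻⁴ × 1.23) = 31.0 m/s
Around a low, centrifugal force acts outward with Coriolis, so pressure-gradient force balances both:
(1/ρ)|∂P/∂n| = fV + V²/R  →  V² + fR·V − fR·V_g = 0
With fR = 1.21×10⁻⁴ × 1263×10³ m = 153 m/s:
V = [−fR + √((fR)² + 4 fR V_g)]/2 = [−153 + √(153² + 4×153×31)]/2 = 26.4 m/s
Subgeostrophic (V < V_g = 31 m/s), as expected around a low.
Converting: 26.4 m/s × 3.6 = 95.1 km/h

95.1 km/h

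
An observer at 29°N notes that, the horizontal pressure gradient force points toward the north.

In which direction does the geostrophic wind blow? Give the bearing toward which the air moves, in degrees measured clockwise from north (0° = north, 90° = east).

090°

The pressure-gradient force points toward the north (bearing 000°).
Geostrophic balance: in the Northern Hemisphere the Coriolis force deflects motion to the right, so the geostrophic wind blows 90° to the right of the pressure-gradient force (low pressure on the left).
Rotating 000° by 90° clockwise gives 090° — the wind blows toward the east.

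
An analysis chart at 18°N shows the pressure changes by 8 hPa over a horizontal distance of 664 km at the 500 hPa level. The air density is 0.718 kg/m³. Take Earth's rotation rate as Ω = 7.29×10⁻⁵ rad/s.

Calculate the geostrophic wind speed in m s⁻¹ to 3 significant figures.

Coriolis parameter at 18°N:
f = 2Ω sin φ = 2 × 7.29×10⁻⁵ × sin 18° = 4.51×10⁻⁵ s⁻¹
Pressure gradient: |∂P/∂n| = 800 Pa / 664000 m = 1.20×10⁻³ Pa/m
Geostrophic balance (pressure-gradient force = Coriolis force):
V_g = (1/(fρ)) |∂P/∂n| = 1.20×10⁻³ / (4.51×10⁻⁵ × 0.718) = 37.2 m/s

37.2 m s⁻¹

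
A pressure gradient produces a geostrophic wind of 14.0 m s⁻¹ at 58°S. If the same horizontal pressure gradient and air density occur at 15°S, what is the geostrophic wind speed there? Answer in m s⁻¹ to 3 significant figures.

45.9 m s⁻¹

With the same pressure gradient and density, V_g ∝ 1/f ∝ 1/sin φ.
V₂ = V₁ · sin φ₁ / sin φ₂ = 14.0 × sin 58° / sin 15°
V₂ = 14.0 × 0.8480/0.2588 = 45.9 m s⁻¹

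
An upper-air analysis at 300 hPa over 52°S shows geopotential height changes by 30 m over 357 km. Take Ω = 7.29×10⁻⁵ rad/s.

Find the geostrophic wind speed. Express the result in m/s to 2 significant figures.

7.2 m/s

Coriolis parameter at 52°S:
f = 2Ω sin φ = 2 × 7.29×10⁻⁵ × sin 52° = 1.15×10⁻⁴ s⁻¹
Height gradient: |∂Z/∂n| = 30 m / 357000 m = 8.40×10⁻⁵
On a pressure surface, geostrophic balance gives V_g = (g/f)|∂Z/∂n|:
V_g = 9.81 × 8.40×10⁻⁵ / 1.15×10⁻⁴ = 7.18 m/s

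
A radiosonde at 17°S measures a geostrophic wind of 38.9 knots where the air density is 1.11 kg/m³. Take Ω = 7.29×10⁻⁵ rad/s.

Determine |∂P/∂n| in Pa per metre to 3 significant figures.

Coriolis parameter at 17°S:
f = 2Ω sin φ = 2 × 7.29×10⁻⁵ × sin 17° = 4.26×10⁻⁵ s⁻¹
Wind speed in SI: 38.9 knots = 20.0 m/s
Geostrophic balance rearranged: |∂P/∂n| = f ρ V_g
|∂P/∂n| = 4.26×10⁻⁵ × 1.11 × 20.0 = 9.47×10⁻⁴ Pa/m

9.47×10⁻⁴ Pa/m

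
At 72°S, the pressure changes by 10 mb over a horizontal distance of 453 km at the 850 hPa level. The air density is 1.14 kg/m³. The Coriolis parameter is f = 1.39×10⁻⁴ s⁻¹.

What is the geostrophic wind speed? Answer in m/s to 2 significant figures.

14 m/s

Pressure gradient: |∂P/∂n| = 1000 Pa / 453000 m = 2.21×10⁻³ Pa/m
Geostrophic balance (pressure-gradient force = Coriolis force):
V_g = (1/(fρ)) |∂P/∂n| = 2.21×10⁻³ / (1.39×10⁻⁴ × 1.14) = 13.9 m/s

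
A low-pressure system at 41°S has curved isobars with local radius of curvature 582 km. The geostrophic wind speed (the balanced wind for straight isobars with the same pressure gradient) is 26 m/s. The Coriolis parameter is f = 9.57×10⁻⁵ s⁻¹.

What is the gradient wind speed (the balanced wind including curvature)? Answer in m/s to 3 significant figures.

19.3 m/s

Around a low, centrifugal force acts outward with Coriolis, so pressure-gradient force balances both:
(1/ρ)|∂P/∂n| = fV + V²/R  →  V² + fR·V − fR·V_g = 0
With fR = 9.57×10⁻⁵ × 582×10³ m = 55.7 m/s:
V = [−fR + √((fR)² + 4 fR V_g)]/2 = [−55.7 + √(55.7² + 4×55.7×26)]/2 = 19.3 m/s
Subgeostrophic (V < V_g = 26 m/s), as expected around a low.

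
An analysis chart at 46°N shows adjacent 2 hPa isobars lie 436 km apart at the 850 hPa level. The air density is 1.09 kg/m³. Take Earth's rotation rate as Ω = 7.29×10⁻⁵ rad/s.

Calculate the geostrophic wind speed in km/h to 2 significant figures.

Coriolis parameter at 46°N:
f = 2Ω sin φ = 2 × 7.29×10⁻⁵ × sin 46° = 1.05×10⁻⁴ s⁻¹
Pressure gradient: |∂P/∂n| = 200 Pa / 436000 m = 4.59×10⁻⁴ Pa/m
Geostrophic balance (pressure-gradient force = Coriolis force):
V_g = (1/(fρ)) |∂P/∂n| = 4.59×10⁻⁴ / (1.05×10⁻⁴ × 1.09) = 4.01 m/s
Converting: 4.01 m/s × 3.6 = 14 km/h

14 km/h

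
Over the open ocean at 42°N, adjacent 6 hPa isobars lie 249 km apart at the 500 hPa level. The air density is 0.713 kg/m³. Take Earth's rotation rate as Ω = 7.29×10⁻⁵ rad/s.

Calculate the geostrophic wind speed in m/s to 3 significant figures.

Coriolis parameter at 42°N:
f = 2Ω sin φ = 2 × 7.29×10⁻⁵ × sin 42° = 9.76×10⁻⁵ s⁻¹
Pressure gradient: |∂P/∂n| = 600 Pa / 249000 m = 2.41×10⁻³ Pa/m
Geostrophic balance (pressure-gradient force = Coriolis force):
V_g = (1/(fρ)) |∂P/∂n| = 2.41×10⁻³ / (9.76×10⁻⁵ × 0.713) = 34.6 m/s

34.6 m/s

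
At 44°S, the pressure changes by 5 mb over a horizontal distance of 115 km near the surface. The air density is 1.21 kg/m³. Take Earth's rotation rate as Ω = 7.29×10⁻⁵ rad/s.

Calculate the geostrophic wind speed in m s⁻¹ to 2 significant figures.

Coriolis parameter at 44°S:
f = 2Ω sin φ = 2 × 7.29×10⁻⁵ × sin 44° = 1.01×10⁻⁴ s⁻¹
Pressure gradient: |∂P/∂n| = 500 Pa / 115000 m = 4.35×10⁻³ Pa/m
Geostrophic balance (pressure-gradient force = Coriolis force):
V_g = (1/(fρ)) |∂P/∂n| = 4.35×10⁻³ / (1.01×10⁻⁴ × 1.21) = 35.5 m/s

35 m s⁻¹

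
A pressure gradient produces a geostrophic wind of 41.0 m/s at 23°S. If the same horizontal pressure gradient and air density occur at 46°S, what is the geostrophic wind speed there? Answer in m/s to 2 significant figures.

22 m/s

With the same pressure gradient and density, V_g ∝ 1/f ∝ 1/sin φ.
V₂ = V₁ · sin φ₁ / sin φ₂ = 41.0 × sin 23° / sin 46°
V₂ = 41.0 × 0.3907/0.7193 = 22 m/s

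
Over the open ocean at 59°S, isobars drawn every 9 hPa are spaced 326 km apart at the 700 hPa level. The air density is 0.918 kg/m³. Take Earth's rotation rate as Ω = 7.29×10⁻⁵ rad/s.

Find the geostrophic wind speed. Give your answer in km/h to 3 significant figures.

Coriolis parameter at 59°S:
f = 2Ω sin φ = 2 × 7.29×10⁻⁵ × sin 59° = 1.25×10⁻⁴ s⁻¹
Pressure gradient: |∂P/∂n| = 900 Pa / 326000 m = 2.76×10⁻³ Pa/m
Geostrophic balance (pressure-gradient force = Coriolis force):
V_g = (1/(fρ)) |∂P/∂n| = 2.76×10⁻³ / (1.25×10⁻⁴ × 0.918) = 24.1 m/s
Converting: 24.1 m/s × 3.6 = 86.6 km/h

86.6 km/h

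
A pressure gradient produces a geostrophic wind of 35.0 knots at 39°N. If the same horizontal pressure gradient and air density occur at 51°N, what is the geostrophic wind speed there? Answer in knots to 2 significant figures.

With the same pressure gradient and density, V_g ∝ 1/f ∝ 1/sin φ.
V₂ = V₁ · sin φ₁ / sin φ₂ = 35.0 × sin 39° / sin 51°
V₂ = 35.0 × 0.6293/0.7771 = 28 knots

28 knots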